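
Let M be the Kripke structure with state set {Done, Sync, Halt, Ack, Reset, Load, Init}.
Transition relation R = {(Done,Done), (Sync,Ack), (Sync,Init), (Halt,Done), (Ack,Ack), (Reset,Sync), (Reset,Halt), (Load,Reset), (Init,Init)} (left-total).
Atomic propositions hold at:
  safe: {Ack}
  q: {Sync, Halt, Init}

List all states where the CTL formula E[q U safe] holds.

{Sync, Ack}

E[q U safe]: least fixpoint, start Z0 = Sat(safe) = {Ack}, add states in Sat(q) with some successor in Z. Z1 = {Sync, Ack}; fixed.
Sat(E[q U safe]) = {Sync, Ack}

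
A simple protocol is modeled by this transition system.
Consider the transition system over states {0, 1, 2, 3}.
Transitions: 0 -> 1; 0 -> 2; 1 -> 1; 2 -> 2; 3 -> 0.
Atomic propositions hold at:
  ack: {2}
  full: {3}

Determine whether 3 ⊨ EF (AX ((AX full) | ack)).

Yes

Sat(AX full) = {s : every successor in {3}} = ∅
Sat((AX full) | ack) = {2}
Sat(AX ((AX full) | ack)) = {s : every successor in {2}} = {2}
EF (AX ((AX full) | ack)): least fixpoint, start Z0 = {2}, add states with some successor in Z. Z1 = {0, 2}; Z2 = {0, 2, 3}; fixed.
Sat(EF (AX ((AX full) | ack))) = {0, 2, 3}
3 ∈ Sat(EF (AX ((AX full) | ack))) = {0, 2, 3}, so the formula holds at 3.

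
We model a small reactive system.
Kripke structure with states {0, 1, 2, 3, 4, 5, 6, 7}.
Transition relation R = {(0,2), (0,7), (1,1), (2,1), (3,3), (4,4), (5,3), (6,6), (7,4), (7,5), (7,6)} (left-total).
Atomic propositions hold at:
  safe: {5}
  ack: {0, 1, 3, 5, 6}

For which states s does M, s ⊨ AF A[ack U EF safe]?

EF safe: least fixpoint, start Z0 = {5}, add states with some successor in Z. Z1 = {5, 7}; Z2 = {0, 5, 7}; fixed.
Sat(EF safe) = {0, 5, 7}
A[ack U EF safe]: least fixpoint, start Z0 = Sat(EF safe) = {0, 5, 7}, add states in Sat(ack) with every successor in Z. Already a fixed point.
Sat(A[ack U EF safe]) = {0, 5, 7}
AF A[ack U EF safe]: least fixpoint, start Z0 = {0, 5, 7}, add states with every successor in Z. Already a fixed point.
Sat(AF A[ack U EF safe]) = {0, 5, 7}

{0, 5, 7}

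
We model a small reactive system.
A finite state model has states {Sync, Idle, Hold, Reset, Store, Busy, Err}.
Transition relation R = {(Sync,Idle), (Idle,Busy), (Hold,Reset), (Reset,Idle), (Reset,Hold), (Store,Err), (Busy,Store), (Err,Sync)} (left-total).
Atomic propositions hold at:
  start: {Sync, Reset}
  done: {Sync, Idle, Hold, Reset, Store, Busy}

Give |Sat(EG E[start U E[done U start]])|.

2

E[done U start]: least fixpoint, start Z0 = Sat(start) = {Sync, Reset}, add states in Sat(done) with some successor in Z. Z1 = {Sync, Hold, Reset}; fixed.
Sat(E[done U start]) = {Sync, Hold, Reset}
E[start U E[done U start]]: least fixpoint, start Z0 = Sat(E[done U start]) = {Sync, Hold, Reset}, add states in Sat(start) with some successor in Z. Already a fixed point.
Sat(E[start U E[done U start]]) = {Sync, Hold, Reset}
EG E[start U E[done U start]]: greatest fixpoint, start Z0 = {Sync, Hold, Reset}, keep only states in Sat with some successor in Z. Z1 = {Hold, Reset}; fixed.
Sat(EG E[start U E[done U start]]) = {Hold, Reset}
|Sat(EG E[start U E[done U start]])| = |{Hold, Reset}| = 2.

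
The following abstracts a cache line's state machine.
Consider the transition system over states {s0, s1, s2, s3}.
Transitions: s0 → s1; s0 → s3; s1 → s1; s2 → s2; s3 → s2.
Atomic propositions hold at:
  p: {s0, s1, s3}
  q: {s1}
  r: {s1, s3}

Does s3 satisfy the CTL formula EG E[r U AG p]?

AG p: greatest fixpoint, start Z0 = {s0, s1, s3}, keep only states in Sat with every successor in Z. Z1 = {s0, s1}; Z2 = {s1}; fixed.
Sat(AG p) = {s1}
E[r U AG p]: least fixpoint, start Z0 = Sat(AG p) = {s1}, add states in Sat(r) with some successor in Z. Already a fixed point.
Sat(E[r U AG p]) = {s1}
EG E[r U AG p]: greatest fixpoint, start Z0 = {s1}, keep only states in Sat with some successor in Z. Already a fixed point.
Sat(EG E[r U AG p]) = {s1}
s3 ∉ Sat(EG E[r U AG p]) = {s1}, so the formula does not hold at s3.

No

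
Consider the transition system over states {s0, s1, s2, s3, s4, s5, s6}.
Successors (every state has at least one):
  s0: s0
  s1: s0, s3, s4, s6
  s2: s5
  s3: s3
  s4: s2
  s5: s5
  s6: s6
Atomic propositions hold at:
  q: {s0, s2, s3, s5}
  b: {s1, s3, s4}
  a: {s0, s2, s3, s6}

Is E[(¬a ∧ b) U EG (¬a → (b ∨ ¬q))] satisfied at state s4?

No

Sat(¬a) = {s1, s4, s5}
Sat(¬a ∧ b) = {s1, s4}
Sat(¬q) = {s1, s4, s6}
Sat(b ∨ ¬q) = {s1, s3, s4, s6}
Sat(¬a → (b ∨ ¬q)) = {s0, s1, s2, s3, s4, s6}
EG (¬a → (b ∨ ¬q)): greatest fixpoint, start Z0 = {s0, s1, s2, s3, s4, s6}, keep only states in Sat with some successor in Z. Z1 = {s0, s1, s3, s4, s6}; Z2 = {s0, s1, s3, s6}; fixed.
Sat(EG (¬a → (b ∨ ¬q))) = {s0, s1, s3, s6}
E[(¬a ∧ b) U EG (¬a → (b ∨ ¬q))]: least fixpoint, start Z0 = Sat(EG (¬a → (b ∨ ¬q))) = {s0, s1, s3, s6}, add states in Sat(¬a ∧ b) with some successor in Z. Already a fixed point.
Sat(E[(¬a ∧ b) U EG (¬a → (b ∨ ¬q))]) = {s0, s1, s3, s6}
s4 ∉ Sat(E[(¬a ∧ b) U EG (¬a → (b ∨ ¬q))]) = {s0, s1, s3, s6}, so the formula does not hold at s4.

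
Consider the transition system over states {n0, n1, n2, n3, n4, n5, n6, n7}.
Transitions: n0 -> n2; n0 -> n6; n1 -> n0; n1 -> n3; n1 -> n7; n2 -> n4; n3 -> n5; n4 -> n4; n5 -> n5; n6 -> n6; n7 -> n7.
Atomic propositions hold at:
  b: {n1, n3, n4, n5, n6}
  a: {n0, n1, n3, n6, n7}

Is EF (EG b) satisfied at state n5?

Yes

EG b: greatest fixpoint, start Z0 = {n1, n3, n4, n5, n6}, keep only states in Sat with some successor in Z. Already a fixed point.
Sat(EG b) = {n1, n3, n4, n5, n6}
EF (EG b): least fixpoint, start Z0 = {n1, n3, n4, n5, n6}, add states with some successor in Z. Z1 = {n0, n1, n2, n3, n4, n5, n6}; fixed.
Sat(EF (EG b)) = {n0, n1, n2, n3, n4, n5, n6}
n5 ∈ Sat(EF (EG b)) = {n0, n1, n2, n3, n4, n5, n6}, so the formula holds at n5.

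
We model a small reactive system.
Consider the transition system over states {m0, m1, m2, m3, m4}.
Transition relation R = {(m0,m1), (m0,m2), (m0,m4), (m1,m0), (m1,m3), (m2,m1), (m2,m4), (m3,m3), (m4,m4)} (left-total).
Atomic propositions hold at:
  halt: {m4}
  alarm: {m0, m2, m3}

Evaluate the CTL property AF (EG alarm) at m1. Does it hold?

No

EG alarm: greatest fixpoint, start Z0 = {m0, m2, m3}, keep only states in Sat with some successor in Z. Z1 = {m0, m3}; Z2 = {m3}; fixed.
Sat(EG alarm) = {m3}
AF (EG alarm): least fixpoint, start Z0 = {m3}, add states with every successor in Z. Already a fixed point.
Sat(AF (EG alarm)) = {m3}
m1 ∉ Sat(AF (EG alarm)) = {m3}, so the formula does not hold at m1.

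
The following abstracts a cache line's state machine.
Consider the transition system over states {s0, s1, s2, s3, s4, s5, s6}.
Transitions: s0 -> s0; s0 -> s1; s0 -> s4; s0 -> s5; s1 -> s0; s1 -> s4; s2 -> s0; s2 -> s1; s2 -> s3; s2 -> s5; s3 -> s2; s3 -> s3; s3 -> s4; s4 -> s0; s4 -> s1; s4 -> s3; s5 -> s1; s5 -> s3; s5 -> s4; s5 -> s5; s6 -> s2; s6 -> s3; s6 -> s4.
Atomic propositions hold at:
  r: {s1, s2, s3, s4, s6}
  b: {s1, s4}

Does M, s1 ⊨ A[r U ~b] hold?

Sat(~b) = {s0, s2, s3, s5, s6}
A[r U ~b]: least fixpoint, start Z0 = Sat(~b) = {s0, s2, s3, s5, s6}, add states in Sat(r) with every successor in Z. Already a fixed point.
Sat(A[r U ~b]) = {s0, s2, s3, s5, s6}
s1 ∉ Sat(A[r U ~b]) = {s0, s2, s3, s5, s6}, so the formula does not hold at s1.

No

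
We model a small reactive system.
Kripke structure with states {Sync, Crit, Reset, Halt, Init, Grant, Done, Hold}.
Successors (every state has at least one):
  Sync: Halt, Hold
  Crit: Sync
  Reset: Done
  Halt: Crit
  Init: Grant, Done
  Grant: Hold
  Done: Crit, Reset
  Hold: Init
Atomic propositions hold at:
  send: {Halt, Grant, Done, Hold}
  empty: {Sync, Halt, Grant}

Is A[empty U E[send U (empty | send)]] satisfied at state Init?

No

Sat(empty | send) = {Sync, Halt, Grant, Done, Hold}
E[send U (empty | send)]: least fixpoint, start Z0 = Sat((empty | send)) = {Sync, Halt, Grant, Done, Hold}, add states in Sat(send) with some successor in Z. Already a fixed point.
Sat(E[send U (empty | send)]) = {Sync, Halt, Grant, Done, Hold}
A[empty U E[send U (empty | send)]]: least fixpoint, start Z0 = Sat(E[send U (empty | send)]) = {Sync, Halt, Grant, Done, Hold}, add states in Sat(empty) with every successor in Z. Already a fixed point.
Sat(A[empty U E[send U (empty | send)]]) = {Sync, Halt, Grant, Done, Hold}
Init ∉ Sat(A[empty U E[send U (empty | send)]]) = {Sync, Halt, Grant, Done, Hold}, so the formula does not hold at Init.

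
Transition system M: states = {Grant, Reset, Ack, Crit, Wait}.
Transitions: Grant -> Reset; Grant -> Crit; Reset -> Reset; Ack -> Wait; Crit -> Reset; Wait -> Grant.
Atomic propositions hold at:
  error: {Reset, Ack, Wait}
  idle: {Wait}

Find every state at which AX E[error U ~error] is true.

Sat(~error) = {Grant, Crit}
E[error U ~error]: least fixpoint, start Z0 = Sat(~error) = {Grant, Crit}, add states in Sat(error) with some successor in Z. Z1 = {Grant, Crit, Wait}; Z2 = {Grant, Ack, Crit, Wait}; fixed.
Sat(E[error U ~error]) = {Grant, Ack, Crit, Wait}
Sat(AX E[error U ~error]) = {s : every successor in {Grant, Ack, Crit, Wait}} = {Ack, Wait}

{Ack, Wait}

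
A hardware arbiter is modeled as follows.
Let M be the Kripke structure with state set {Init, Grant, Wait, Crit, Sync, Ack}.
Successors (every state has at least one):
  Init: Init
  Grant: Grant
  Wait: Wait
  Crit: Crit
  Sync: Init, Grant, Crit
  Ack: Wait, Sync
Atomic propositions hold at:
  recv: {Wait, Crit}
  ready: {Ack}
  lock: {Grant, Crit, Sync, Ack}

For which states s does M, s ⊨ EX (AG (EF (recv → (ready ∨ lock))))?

Sat(ready ∨ lock) = {Grant, Crit, Sync, Ack}
Sat(recv → (ready ∨ lock)) = {Init, Grant, Crit, Sync, Ack}
EF (recv → (ready ∨ lock)): least fixpoint, start Z0 = {Init, Grant, Crit, Sync, Ack}, add states with some successor in Z. Already a fixed point.
Sat(EF (recv → (ready ∨ lock))) = {Init, Grant, Crit, Sync, Ack}
AG (EF (recv → (ready ∨ lock))): greatest fixpoint, start Z0 = {Init, Grant, Crit, Sync, Ack}, keep only states in Sat with every successor in Z. Z1 = {Init, Grant, Crit, Sync}; fixed.
Sat(AG (EF (recv → (ready ∨ lock)))) = {Init, Grant, Crit, Sync}
Sat(EX (AG (EF (recv → (ready ∨ lock))))) = {s : some successor in {Init, Grant, Crit, Sync}} = {Init, Grant, Crit, Sync, Ack}

{Init, Grant, Crit, Sync, Ack}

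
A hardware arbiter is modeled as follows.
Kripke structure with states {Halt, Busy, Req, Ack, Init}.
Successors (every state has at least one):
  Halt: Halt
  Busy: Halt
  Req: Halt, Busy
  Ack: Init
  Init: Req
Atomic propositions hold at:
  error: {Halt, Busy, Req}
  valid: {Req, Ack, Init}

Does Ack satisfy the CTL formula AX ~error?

Sat(~error) = {Ack, Init}
Sat(AX ~error) = {s : every successor in {Ack, Init}} = {Ack}
Ack ∈ Sat(AX ~error) = {Ack}, so the formula holds at Ack.

Yes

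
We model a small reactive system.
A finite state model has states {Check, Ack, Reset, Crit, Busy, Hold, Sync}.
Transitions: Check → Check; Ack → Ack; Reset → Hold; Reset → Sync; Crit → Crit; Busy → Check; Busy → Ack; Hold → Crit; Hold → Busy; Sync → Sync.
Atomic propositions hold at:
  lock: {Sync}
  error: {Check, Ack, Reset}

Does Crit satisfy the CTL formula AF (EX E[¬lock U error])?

Sat(¬lock) = {Check, Ack, Reset, Crit, Busy, Hold}
E[¬lock U error]: least fixpoint, start Z0 = Sat(error) = {Check, Ack, Reset}, add states in Sat(¬lock) with some successor in Z. Z1 = {Check, Ack, Reset, Busy}; Z2 = {Check, Ack, Reset, Busy, Hold}; fixed.
Sat(E[¬lock U error]) = {Check, Ack, Reset, Busy, Hold}
Sat(EX E[¬lock U error]) = {s : some successor in {Check, Ack, Reset, Busy, Hold}} = {Check, Ack, Reset, Busy, Hold}
AF (EX E[¬lock U error]): least fixpoint, start Z0 = {Check, Ack, Reset, Busy, Hold}, add states with every successor in Z. Already a fixed point.
Sat(AF (EX E[¬lock U error])) = {Check, Ack, Reset, Busy, Hold}
Crit ∉ Sat(AF (EX E[¬lock U error])) = {Check, Ack, Reset, Busy, Hold}, so the formula does not hold at Crit.

No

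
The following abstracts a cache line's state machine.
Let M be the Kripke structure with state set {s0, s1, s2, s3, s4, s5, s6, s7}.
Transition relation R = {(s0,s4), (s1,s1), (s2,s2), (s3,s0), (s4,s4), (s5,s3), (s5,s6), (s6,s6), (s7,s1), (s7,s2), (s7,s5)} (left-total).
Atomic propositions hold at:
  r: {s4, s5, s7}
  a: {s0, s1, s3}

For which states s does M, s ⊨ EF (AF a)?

AF a: least fixpoint, start Z0 = {s0, s1, s3}, add states with every successor in Z. Already a fixed point.
Sat(AF a) = {s0, s1, s3}
EF (AF a): least fixpoint, start Z0 = {s0, s1, s3}, add states with some successor in Z. Z1 = {s0, s1, s3, s5, s7}; fixed.
Sat(EF (AF a)) = {s0, s1, s3, s5, s7}

{s0, s1, s3, s5, s7}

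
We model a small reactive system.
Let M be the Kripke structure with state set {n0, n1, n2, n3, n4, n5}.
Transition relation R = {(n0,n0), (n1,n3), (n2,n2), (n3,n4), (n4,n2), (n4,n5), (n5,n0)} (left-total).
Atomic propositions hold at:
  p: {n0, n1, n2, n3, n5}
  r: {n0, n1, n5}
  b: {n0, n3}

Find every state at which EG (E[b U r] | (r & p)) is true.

{n0, n5}

E[b U r]: least fixpoint, start Z0 = Sat(r) = {n0, n1, n5}, add states in Sat(b) with some successor in Z. Already a fixed point.
Sat(E[b U r]) = {n0, n1, n5}
Sat(r & p) = {n0, n1, n5}
Sat(E[b U r] | (r & p)) = {n0, n1, n5}
EG (E[b U r] | (r & p)): greatest fixpoint, start Z0 = {n0, n1, n5}, keep only states in Sat with some successor in Z. Z1 = {n0, n5}; fixed.
Sat(EG (E[b U r] | (r & p))) = {n0, n5}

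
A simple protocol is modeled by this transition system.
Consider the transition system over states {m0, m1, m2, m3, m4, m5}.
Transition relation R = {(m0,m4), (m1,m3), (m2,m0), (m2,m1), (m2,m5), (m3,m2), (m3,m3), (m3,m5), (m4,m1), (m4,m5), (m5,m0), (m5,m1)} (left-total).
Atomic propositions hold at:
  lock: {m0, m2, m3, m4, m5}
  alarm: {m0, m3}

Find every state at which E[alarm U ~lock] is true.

Sat(~lock) = {m1}
E[alarm U ~lock]: least fixpoint, start Z0 = Sat(~lock) = {m1}, add states in Sat(alarm) with some successor in Z. Already a fixed point.
Sat(E[alarm U ~lock]) = {m1}

{m1}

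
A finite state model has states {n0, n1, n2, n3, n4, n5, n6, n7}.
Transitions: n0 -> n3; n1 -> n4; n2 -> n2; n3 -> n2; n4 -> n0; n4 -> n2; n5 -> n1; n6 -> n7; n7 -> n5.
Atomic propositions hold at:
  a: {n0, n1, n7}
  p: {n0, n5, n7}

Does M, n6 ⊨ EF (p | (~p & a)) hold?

Sat(~p) = {n1, n2, n3, n4, n6}
Sat(~p & a) = {n1}
Sat(p | (~p & a)) = {n0, n1, n5, n7}
EF (p | (~p & a)): least fixpoint, start Z0 = {n0, n1, n5, n7}, add states with some successor in Z. Z1 = {n0, n1, n4, n5, n6, n7}; fixed.
Sat(EF (p | (~p & a))) = {n0, n1, n4, n5, n6, n7}
n6 ∈ Sat(EF (p | (~p & a))) = {n0, n1, n4, n5, n6, n7}, so the formula holds at n6.

Yes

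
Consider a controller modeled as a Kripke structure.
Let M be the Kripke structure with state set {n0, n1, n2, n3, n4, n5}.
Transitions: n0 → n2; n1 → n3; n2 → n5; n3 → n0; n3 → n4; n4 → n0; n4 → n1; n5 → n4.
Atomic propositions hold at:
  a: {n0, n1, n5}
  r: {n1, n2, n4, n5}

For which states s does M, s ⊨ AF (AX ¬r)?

{n1}

Sat(¬r) = {n0, n3}
Sat(AX ¬r) = {s : every successor in {n0, n3}} = {n1}
AF (AX ¬r): least fixpoint, start Z0 = {n1}, add states with every successor in Z. Already a fixed point.
Sat(AF (AX ¬r)) = {n1}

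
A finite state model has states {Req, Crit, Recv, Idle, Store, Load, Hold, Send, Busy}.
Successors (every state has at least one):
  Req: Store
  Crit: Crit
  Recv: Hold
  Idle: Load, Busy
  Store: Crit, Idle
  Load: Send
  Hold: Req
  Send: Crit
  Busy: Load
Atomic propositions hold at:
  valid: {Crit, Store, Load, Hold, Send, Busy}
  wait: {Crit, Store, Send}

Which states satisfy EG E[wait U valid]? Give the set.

{Crit, Store, Load, Send, Busy}

E[wait U valid]: least fixpoint, start Z0 = Sat(valid) = {Crit, Store, Load, Hold, Send, Busy}, add states in Sat(wait) with some successor in Z. Already a fixed point.
Sat(E[wait U valid]) = {Crit, Store, Load, Hold, Send, Busy}
EG E[wait U valid]: greatest fixpoint, start Z0 = {Crit, Store, Load, Hold, Send, Busy}, keep only states in Sat with some successor in Z. Z1 = {Crit, Store, Load, Send, Busy}; fixed.
Sat(EG E[wait U valid]) = {Crit, Store, Load, Send, Busy}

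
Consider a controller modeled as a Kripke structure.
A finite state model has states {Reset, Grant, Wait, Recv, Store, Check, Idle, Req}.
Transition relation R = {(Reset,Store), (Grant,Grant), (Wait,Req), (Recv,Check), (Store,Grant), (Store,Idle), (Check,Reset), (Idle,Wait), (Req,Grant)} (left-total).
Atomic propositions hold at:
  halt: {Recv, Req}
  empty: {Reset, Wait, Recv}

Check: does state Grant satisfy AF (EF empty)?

No

EF empty: least fixpoint, start Z0 = {Reset, Wait, Recv}, add states with some successor in Z. Z1 = {Reset, Wait, Recv, Check, Idle}; Z2 = {Reset, Wait, Recv, Store, Check, Idle}; fixed.
Sat(EF empty) = {Reset, Wait, Recv, Store, Check, Idle}
AF (EF empty): least fixpoint, start Z0 = {Reset, Wait, Recv, Store, Check, Idle}, add states with every successor in Z. Already a fixed point.
Sat(AF (EF empty)) = {Reset, Wait, Recv, Store, Check, Idle}
Grant ∉ Sat(AF (EF empty)) = {Reset, Wait, Recv, Store, Check, Idle}, so the formula does not hold at Grant.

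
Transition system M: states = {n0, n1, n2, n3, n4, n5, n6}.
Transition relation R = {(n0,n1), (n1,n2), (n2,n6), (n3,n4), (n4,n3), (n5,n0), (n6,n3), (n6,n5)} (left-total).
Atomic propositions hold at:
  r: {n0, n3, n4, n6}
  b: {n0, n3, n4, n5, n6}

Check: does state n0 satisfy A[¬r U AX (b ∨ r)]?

No

Sat(¬r) = {n1, n2, n5}
Sat(b ∨ r) = {n0, n3, n4, n5, n6}
Sat(AX (b ∨ r)) = {s : every successor in {n0, n3, n4, n5, n6}} = {n2, n3, n4, n5, n6}
A[¬r U AX (b ∨ r)]: least fixpoint, start Z0 = Sat(AX (b ∨ r)) = {n2, n3, n4, n5, n6}, add states in Sat(¬r) with every successor in Z. Z1 = {n1, n2, n3, n4, n5, n6}; fixed.
Sat(A[¬r U AX (b ∨ r)]) = {n1, n2, n3, n4, n5, n6}
n0 ∉ Sat(A[¬r U AX (b ∨ r)]) = {n1, n2, n3, n4, n5, n6}, so the formula does not hold at n0.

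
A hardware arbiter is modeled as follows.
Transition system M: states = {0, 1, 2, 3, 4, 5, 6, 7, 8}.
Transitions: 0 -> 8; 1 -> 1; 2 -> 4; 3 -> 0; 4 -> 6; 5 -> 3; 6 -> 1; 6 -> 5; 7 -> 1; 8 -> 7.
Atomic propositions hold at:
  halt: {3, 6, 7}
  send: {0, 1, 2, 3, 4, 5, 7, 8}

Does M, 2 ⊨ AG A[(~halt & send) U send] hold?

Sat(~halt) = {0, 1, 2, 4, 5, 8}
Sat(~halt & send) = {0, 1, 2, 4, 5, 8}
A[(~halt & send) U send]: least fixpoint, start Z0 = Sat(send) = {0, 1, 2, 3, 4, 5, 7, 8}, add states in Sat(~halt & send) with every successor in Z. Already a fixed point.
Sat(A[(~halt & send) U send]) = {0, 1, 2, 3, 4, 5, 7, 8}
AG A[(~halt & send) U send]: greatest fixpoint, start Z0 = {0, 1, 2, 3, 4, 5, 7, 8}, keep only states in Sat with every successor in Z. Z1 = {0, 1, 2, 3, 5, 7, 8}; Z2 = {0, 1, 3, 5, 7, 8}; fixed.
Sat(AG A[(~halt & send) U send]) = {0, 1, 3, 5, 7, 8}
2 ∉ Sat(AG A[(~halt & send) U send]) = {0, 1, 3, 5, 7, 8}, so the formula does not hold at 2.

No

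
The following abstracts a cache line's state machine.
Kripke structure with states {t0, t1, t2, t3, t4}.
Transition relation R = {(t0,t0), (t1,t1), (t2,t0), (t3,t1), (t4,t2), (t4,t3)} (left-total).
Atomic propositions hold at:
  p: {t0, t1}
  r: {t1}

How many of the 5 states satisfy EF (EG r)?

3

EG r: greatest fixpoint, start Z0 = {t1}, keep only states in Sat with some successor in Z. Already a fixed point.
Sat(EG r) = {t1}
EF (EG r): least fixpoint, start Z0 = {t1}, add states with some successor in Z. Z1 = {t1, t3}; Z2 = {t1, t3, t4}; fixed.
Sat(EF (EG r)) = {t1, t3, t4}
|Sat(EF (EG r))| = |{t1, t3, t4}| = 3.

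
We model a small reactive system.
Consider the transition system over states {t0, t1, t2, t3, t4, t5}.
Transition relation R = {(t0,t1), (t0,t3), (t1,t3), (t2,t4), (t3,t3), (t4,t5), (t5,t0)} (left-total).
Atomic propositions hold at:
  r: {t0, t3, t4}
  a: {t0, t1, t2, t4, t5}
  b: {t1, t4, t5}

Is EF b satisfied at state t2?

Yes

EF b: least fixpoint, start Z0 = {t1, t4, t5}, add states with some successor in Z. Z1 = {t0, t1, t2, t4, t5}; fixed.
Sat(EF b) = {t0, t1, t2, t4, t5}
t2 ∈ Sat(EF b) = {t0, t1, t2, t4, t5}, so the formula holds at t2.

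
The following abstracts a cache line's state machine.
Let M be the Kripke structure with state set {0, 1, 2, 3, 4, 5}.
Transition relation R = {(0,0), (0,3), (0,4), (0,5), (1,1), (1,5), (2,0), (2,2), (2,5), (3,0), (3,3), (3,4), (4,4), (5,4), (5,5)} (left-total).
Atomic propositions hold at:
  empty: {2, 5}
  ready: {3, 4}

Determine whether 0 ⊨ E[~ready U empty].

Yes

Sat(~ready) = {0, 1, 2, 5}
E[~ready U empty]: least fixpoint, start Z0 = Sat(empty) = {2, 5}, add states in Sat(~ready) with some successor in Z. Z1 = {0, 1, 2, 5}; fixed.
Sat(E[~ready U empty]) = {0, 1, 2, 5}
0 ∈ Sat(E[~ready U empty]) = {0, 1, 2, 5}, so the formula holds at 0.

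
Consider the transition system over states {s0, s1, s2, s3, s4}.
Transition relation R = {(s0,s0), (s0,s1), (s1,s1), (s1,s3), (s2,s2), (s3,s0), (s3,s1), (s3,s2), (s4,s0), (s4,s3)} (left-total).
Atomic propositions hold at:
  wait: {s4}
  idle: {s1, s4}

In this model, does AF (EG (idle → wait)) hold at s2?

Yes

Sat(idle → wait) = {s0, s2, s3, s4}
EG (idle → wait): greatest fixpoint, start Z0 = {s0, s2, s3, s4}, keep only states in Sat with some successor in Z. Already a fixed point.
Sat(EG (idle → wait)) = {s0, s2, s3, s4}
AF (EG (idle → wait)): least fixpoint, start Z0 = {s0, s2, s3, s4}, add states with every successor in Z. Already a fixed point.
Sat(AF (EG (idle → wait))) = {s0, s2, s3, s4}
s2 ∈ Sat(AF (EG (idle → wait))) = {s0, s2, s3, s4}, so the formula holds at s2.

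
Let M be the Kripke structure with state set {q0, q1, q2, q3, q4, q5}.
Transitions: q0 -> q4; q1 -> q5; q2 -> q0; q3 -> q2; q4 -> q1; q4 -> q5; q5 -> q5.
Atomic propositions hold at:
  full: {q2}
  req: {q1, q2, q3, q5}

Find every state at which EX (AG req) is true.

{q1, q4, q5}

AG req: greatest fixpoint, start Z0 = {q1, q2, q3, q5}, keep only states in Sat with every successor in Z. Z1 = {q1, q3, q5}; Z2 = {q1, q5}; fixed.
Sat(AG req) = {q1, q5}
Sat(EX (AG req)) = {s : some successor in {q1, q5}} = {q1, q4, q5}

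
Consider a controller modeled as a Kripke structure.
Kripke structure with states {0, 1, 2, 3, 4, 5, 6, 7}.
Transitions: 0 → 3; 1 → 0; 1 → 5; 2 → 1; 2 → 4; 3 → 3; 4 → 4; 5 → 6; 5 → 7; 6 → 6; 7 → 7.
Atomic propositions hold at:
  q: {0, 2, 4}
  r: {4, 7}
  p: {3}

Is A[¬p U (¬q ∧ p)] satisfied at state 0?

Sat(¬p) = {0, 1, 2, 4, 5, 6, 7}
Sat(¬q) = {1, 3, 5, 6, 7}
Sat(¬q ∧ p) = {3}
A[¬p U (¬q ∧ p)]: least fixpoint, start Z0 = Sat((¬q ∧ p)) = {3}, add states in Sat(¬p) with every successor in Z. Z1 = {0, 3}; fixed.
Sat(A[¬p U (¬q ∧ p)]) = {0, 3}
0 ∈ Sat(A[¬p U (¬q ∧ p)]) = {0, 3}, so the formula holds at 0.

Yes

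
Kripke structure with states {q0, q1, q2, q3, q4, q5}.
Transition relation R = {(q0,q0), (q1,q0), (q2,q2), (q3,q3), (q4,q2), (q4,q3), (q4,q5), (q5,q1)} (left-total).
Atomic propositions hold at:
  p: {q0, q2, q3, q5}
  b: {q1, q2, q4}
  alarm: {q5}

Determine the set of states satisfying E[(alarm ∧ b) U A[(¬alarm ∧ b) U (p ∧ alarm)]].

{q5}

Sat(alarm ∧ b) = ∅
Sat(¬alarm) = {q0, q1, q2, q3, q4}
Sat(¬alarm ∧ b) = {q1, q2, q4}
Sat(p ∧ alarm) = {q5}
A[(¬alarm ∧ b) U (p ∧ alarm)]: least fixpoint, start Z0 = Sat((p ∧ alarm)) = {q5}, add states in Sat(¬alarm ∧ b) with every successor in Z. Already a fixed point.
Sat(A[(¬alarm ∧ b) U (p ∧ alarm)]) = {q5}
E[(alarm ∧ b) U A[(¬alarm ∧ b) U (p ∧ alarm)]]: least fixpoint, start Z0 = Sat(A[(¬alarm ∧ b) U (p ∧ alarm)]) = {q5}, add states in Sat(alarm ∧ b) with some successor in Z. Already a fixed point.
Sat(E[(alarm ∧ b) U A[(¬alarm ∧ b) U (p ∧ alarm)]]) = {q5}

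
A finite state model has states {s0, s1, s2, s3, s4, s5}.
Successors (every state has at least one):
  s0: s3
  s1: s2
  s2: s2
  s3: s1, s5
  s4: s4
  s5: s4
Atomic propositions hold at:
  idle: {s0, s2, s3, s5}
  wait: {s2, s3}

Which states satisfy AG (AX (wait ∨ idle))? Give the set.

{s1, s2}

Sat(wait ∨ idle) = {s0, s2, s3, s5}
Sat(AX (wait ∨ idle)) = {s : every successor in {s0, s2, s3, s5}} = {s0, s1, s2}
AG (AX (wait ∨ idle)): greatest fixpoint, start Z0 = {s0, s1, s2}, keep only states in Sat with every successor in Z. Z1 = {s1, s2}; fixed.
Sat(AG (AX (wait ∨ idle))) = {s1, s2}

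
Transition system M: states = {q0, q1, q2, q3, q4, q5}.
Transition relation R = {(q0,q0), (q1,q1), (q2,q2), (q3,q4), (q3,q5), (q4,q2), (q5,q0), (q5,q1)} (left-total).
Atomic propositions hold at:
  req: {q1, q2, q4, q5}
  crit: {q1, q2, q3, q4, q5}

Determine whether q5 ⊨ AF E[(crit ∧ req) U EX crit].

Sat(crit ∧ req) = {q1, q2, q4, q5}
Sat(EX crit) = {s : some successor in {q1, q2, q3, q4, q5}} = {q1, q2, q3, q4, q5}
E[(crit ∧ req) U EX crit]: least fixpoint, start Z0 = Sat(EX crit) = {q1, q2, q3, q4, q5}, add states in Sat(crit ∧ req) with some successor in Z. Already a fixed point.
Sat(E[(crit ∧ req) U EX crit]) = {q1, q2, q3, q4, q5}
AF E[(crit ∧ req) U EX crit]: least fixpoint, start Z0 = {q1, q2, q3, q4, q5}, add states with every successor in Z. Already a fixed point.
Sat(AF E[(crit ∧ req) U EX crit]) = {q1, q2, q3, q4, q5}
q5 ∈ Sat(AF E[(crit ∧ req) U EX crit]) = {q1, q2, q3, q4, q5}, so the formula holds at q5.

Yes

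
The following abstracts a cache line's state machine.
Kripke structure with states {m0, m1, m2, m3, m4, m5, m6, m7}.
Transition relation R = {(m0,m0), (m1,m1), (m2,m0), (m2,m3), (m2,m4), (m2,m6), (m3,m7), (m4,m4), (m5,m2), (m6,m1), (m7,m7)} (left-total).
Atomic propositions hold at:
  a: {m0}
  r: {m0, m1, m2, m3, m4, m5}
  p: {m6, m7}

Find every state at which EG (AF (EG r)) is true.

{m0, m1, m2, m4, m5, m6}

EG r: greatest fixpoint, start Z0 = {m0, m1, m2, m3, m4, m5}, keep only states in Sat with some successor in Z. Z1 = {m0, m1, m2, m4, m5}; fixed.
Sat(EG r) = {m0, m1, m2, m4, m5}
AF (EG r): least fixpoint, start Z0 = {m0, m1, m2, m4, m5}, add states with every successor in Z. Z1 = {m0, m1, m2, m4, m5, m6}; fixed.
Sat(AF (EG r)) = {m0, m1, m2, m4, m5, m6}
EG (AF (EG r)): greatest fixpoint, start Z0 = {m0, m1, m2, m4, m5, m6}, keep only states in Sat with some successor in Z. Already a fixed point.
Sat(EG (AF (EG r))) = {m0, m1, m2, m4, m5, m6}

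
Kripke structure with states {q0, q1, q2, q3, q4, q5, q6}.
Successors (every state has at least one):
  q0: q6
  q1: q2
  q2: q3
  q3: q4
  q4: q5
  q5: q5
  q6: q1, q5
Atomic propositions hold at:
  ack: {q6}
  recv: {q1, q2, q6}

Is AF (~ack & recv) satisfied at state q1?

Yes

Sat(~ack) = {q0, q1, q2, q3, q4, q5}
Sat(~ack & recv) = {q1, q2}
AF (~ack & recv): least fixpoint, start Z0 = {q1, q2}, add states with every successor in Z. Already a fixed point.
Sat(AF (~ack & recv)) = {q1, q2}
q1 ∈ Sat(AF (~ack & recv)) = {q1, q2}, so the formula holds at q1.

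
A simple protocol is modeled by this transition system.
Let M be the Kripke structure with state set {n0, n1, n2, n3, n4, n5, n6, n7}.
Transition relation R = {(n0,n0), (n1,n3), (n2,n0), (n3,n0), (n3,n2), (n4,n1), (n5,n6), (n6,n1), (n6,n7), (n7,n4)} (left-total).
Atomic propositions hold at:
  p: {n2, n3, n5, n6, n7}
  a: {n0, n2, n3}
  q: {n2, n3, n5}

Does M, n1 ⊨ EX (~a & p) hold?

No

Sat(~a) = {n1, n4, n5, n6, n7}
Sat(~a & p) = {n5, n6, n7}
Sat(EX (~a & p)) = {s : some successor in {n5, n6, n7}} = {n5, n6}
n1 ∉ Sat(EX (~a & p)) = {n5, n6}, so the formula does not hold at n1.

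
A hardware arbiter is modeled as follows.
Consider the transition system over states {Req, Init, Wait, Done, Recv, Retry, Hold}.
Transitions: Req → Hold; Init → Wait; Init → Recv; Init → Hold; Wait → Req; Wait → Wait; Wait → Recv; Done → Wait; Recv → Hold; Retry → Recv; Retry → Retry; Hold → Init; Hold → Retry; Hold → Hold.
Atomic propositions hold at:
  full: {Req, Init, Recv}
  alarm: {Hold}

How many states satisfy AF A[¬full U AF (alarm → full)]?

6

Sat(¬full) = {Wait, Done, Retry, Hold}
Sat(alarm → full) = {Req, Init, Wait, Done, Recv, Retry}
AF (alarm → full): least fixpoint, start Z0 = {Req, Init, Wait, Done, Recv, Retry}, add states with every successor in Z. Already a fixed point.
Sat(AF (alarm → full)) = {Req, Init, Wait, Done, Recv, Retry}
A[¬full U AF (alarm → full)]: least fixpoint, start Z0 = Sat(AF (alarm → full)) = {Req, Init, Wait, Done, Recv, Retry}, add states in Sat(¬full) with every successor in Z. Already a fixed point.
Sat(A[¬full U AF (alarm → full)]) = {Req, Init, Wait, Done, Recv, Retry}
AF A[¬full U AF (alarm → full)]: least fixpoint, start Z0 = {Req, Init, Wait, Done, Recv, Retry}, add states with every successor in Z. Already a fixed point.
Sat(AF A[¬full U AF (alarm → full)]) = {Req, Init, Wait, Done, Recv, Retry}
|Sat(AF A[¬full U AF (alarm → full)])| = |{Req, Init, Wait, Done, Recv, Retry}| = 6.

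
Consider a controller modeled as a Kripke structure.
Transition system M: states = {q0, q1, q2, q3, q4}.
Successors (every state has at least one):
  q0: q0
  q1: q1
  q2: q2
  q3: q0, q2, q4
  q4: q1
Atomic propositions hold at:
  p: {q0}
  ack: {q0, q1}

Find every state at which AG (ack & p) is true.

{q0}

Sat(ack & p) = {q0}
AG (ack & p): greatest fixpoint, start Z0 = {q0}, keep only states in Sat with every successor in Z. Already a fixed point.
Sat(AG (ack & p)) = {q0}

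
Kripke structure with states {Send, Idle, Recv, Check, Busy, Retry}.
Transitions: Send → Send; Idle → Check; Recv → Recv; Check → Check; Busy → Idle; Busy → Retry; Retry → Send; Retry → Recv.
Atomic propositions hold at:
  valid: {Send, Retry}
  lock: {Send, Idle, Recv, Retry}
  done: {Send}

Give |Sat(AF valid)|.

AF valid: least fixpoint, start Z0 = {Send, Retry}, add states with every successor in Z. Already a fixed point.
Sat(AF valid) = {Send, Retry}
|Sat(AF valid)| = |{Send, Retry}| = 2.

2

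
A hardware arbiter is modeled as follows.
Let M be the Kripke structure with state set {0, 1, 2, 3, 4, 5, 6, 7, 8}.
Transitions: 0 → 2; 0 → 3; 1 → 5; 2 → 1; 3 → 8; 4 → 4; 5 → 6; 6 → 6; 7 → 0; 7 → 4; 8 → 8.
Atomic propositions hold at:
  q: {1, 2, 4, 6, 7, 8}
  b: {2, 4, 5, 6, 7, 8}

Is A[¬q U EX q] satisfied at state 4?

Sat(¬q) = {0, 3, 5}
Sat(EX q) = {s : some successor in {1, 2, 4, 6, 7, 8}} = {0, 2, 3, 4, 5, 6, 7, 8}
A[¬q U EX q]: least fixpoint, start Z0 = Sat(EX q) = {0, 2, 3, 4, 5, 6, 7, 8}, add states in Sat(¬q) with every successor in Z. Already a fixed point.
Sat(A[¬q U EX q]) = {0, 2, 3, 4, 5, 6, 7, 8}
4 ∈ Sat(A[¬q U EX q]) = {0, 2, 3, 4, 5, 6, 7, 8}, so the formula holds at 4.

Yes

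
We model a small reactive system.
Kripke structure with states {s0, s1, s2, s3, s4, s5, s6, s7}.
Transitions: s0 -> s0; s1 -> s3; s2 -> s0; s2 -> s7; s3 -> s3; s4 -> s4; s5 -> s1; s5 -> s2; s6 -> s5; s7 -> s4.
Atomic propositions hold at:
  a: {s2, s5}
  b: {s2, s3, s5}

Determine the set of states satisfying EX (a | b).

Sat(a | b) = {s2, s3, s5}
Sat(EX (a | b)) = {s : some successor in {s2, s3, s5}} = {s1, s3, s5, s6}

{s1, s3, s5, s6}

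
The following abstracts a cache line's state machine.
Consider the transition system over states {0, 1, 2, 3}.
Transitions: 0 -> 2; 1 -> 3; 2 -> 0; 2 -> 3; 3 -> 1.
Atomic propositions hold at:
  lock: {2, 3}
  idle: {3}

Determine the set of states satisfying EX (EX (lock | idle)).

Sat(lock | idle) = {2, 3}
Sat(EX (lock | idle)) = {s : some successor in {2, 3}} = {0, 1, 2}
Sat(EX (EX (lock | idle))) = {s : some successor in {0, 1, 2}} = {0, 2, 3}

{0, 2, 3}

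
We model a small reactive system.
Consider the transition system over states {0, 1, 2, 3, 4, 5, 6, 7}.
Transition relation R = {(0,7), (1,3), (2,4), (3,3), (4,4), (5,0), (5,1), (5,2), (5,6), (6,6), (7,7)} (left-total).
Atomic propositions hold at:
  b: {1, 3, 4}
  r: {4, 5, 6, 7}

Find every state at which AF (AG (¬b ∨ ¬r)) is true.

Sat(¬b) = {0, 2, 5, 6, 7}
Sat(¬r) = {0, 1, 2, 3}
Sat(¬b ∨ ¬r) = {0, 1, 2, 3, 5, 6, 7}
AG (¬b ∨ ¬r): greatest fixpoint, start Z0 = {0, 1, 2, 3, 5, 6, 7}, keep only states in Sat with every successor in Z. Z1 = {0, 1, 3, 5, 6, 7}; Z2 = {0, 1, 3, 6, 7}; fixed.
Sat(AG (¬b ∨ ¬r)) = {0, 1, 3, 6, 7}
AF (AG (¬b ∨ ¬r)): least fixpoint, start Z0 = {0, 1, 3, 6, 7}, add states with every successor in Z. Already a fixed point.
Sat(AF (AG (¬b ∨ ¬r))) = {0, 1, 3, 6, 7}

{0, 1, 3, 6, 7}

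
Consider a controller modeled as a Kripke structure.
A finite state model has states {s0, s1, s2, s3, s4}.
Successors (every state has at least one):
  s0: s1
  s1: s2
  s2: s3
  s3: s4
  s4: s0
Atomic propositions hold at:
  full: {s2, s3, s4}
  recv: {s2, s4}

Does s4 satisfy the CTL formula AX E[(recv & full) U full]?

Sat(recv & full) = {s2, s4}
E[(recv & full) U full]: least fixpoint, start Z0 = Sat(full) = {s2, s3, s4}, add states in Sat(recv & full) with some successor in Z. Already a fixed point.
Sat(E[(recv & full) U full]) = {s2, s3, s4}
Sat(AX E[(recv & full) U full]) = {s : every successor in {s2, s3, s4}} = {s1, s2, s3}
s4 ∉ Sat(AX E[(recv & full) U full]) = {s1, s2, s3}, so the formula does not hold at s4.

No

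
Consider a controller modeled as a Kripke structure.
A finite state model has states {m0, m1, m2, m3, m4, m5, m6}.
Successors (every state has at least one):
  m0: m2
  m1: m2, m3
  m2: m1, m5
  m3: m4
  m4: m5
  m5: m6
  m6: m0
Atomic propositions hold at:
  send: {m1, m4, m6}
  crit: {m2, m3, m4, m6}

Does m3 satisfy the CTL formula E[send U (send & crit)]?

Sat(send & crit) = {m4, m6}
E[send U (send & crit)]: least fixpoint, start Z0 = Sat((send & crit)) = {m4, m6}, add states in Sat(send) with some successor in Z. Already a fixed point.
Sat(E[send U (send & crit)]) = {m4, m6}
m3 ∉ Sat(E[send U (send & crit)]) = {m4, m6}, so the formula does not hold at m3.

No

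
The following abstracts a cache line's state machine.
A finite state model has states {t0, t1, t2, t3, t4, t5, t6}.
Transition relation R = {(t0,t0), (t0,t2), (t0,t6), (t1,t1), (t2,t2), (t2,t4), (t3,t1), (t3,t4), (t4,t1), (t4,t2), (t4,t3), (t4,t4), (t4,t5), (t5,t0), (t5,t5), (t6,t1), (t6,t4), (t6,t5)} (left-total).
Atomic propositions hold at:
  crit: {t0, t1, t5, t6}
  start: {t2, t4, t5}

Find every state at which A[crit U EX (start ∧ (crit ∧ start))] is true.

Sat(crit ∧ start) = {t5}
Sat(start ∧ (crit ∧ start)) = {t5}
Sat(EX (start ∧ (crit ∧ start))) = {s : some successor in {t5}} = {t4, t5, t6}
A[crit U EX (start ∧ (crit ∧ start))]: least fixpoint, start Z0 = Sat(EX (start ∧ (crit ∧ start))) = {t4, t5, t6}, add states in Sat(crit) with every successor in Z. Already a fixed point.
Sat(A[crit U EX (start ∧ (crit ∧ start))]) = {t4, t5, t6}

{t4, t5, t6}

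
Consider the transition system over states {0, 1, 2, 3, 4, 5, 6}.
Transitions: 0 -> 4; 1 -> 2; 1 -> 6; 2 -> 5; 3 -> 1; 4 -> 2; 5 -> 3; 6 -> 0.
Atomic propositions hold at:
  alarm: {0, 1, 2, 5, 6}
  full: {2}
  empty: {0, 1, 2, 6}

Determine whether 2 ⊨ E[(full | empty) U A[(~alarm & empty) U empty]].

Yes

Sat(full | empty) = {0, 1, 2, 6}
Sat(~alarm) = {3, 4}
Sat(~alarm & empty) = ∅
A[(~alarm & empty) U empty]: least fixpoint, start Z0 = Sat(empty) = {0, 1, 2, 6}, add states in Sat(~alarm & empty) with every successor in Z. Already a fixed point.
Sat(A[(~alarm & empty) U empty]) = {0, 1, 2, 6}
E[(full | empty) U A[(~alarm & empty) U empty]]: least fixpoint, start Z0 = Sat(A[(~alarm & empty) U empty]) = {0, 1, 2, 6}, add states in Sat(full | empty) with some successor in Z. Already a fixed point.
Sat(E[(full | empty) U A[(~alarm & empty) U empty]]) = {0, 1, 2, 6}
2 ∈ Sat(E[(full | empty) U A[(~alarm & empty) U empty]]) = {0, 1, 2, 6}, so the formula holds at 2.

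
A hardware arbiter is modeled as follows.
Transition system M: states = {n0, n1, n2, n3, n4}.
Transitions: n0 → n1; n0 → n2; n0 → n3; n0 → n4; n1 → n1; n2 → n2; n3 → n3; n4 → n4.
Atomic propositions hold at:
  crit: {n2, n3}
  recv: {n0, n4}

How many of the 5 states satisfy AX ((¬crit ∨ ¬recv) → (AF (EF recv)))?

1

Sat(¬crit) = {n0, n1, n4}
Sat(¬recv) = {n1, n2, n3}
Sat(¬crit ∨ ¬recv) = {n0, n1, n2, n3, n4}
EF recv: least fixpoint, start Z0 = {n0, n4}, add states with some successor in Z. Already a fixed point.
Sat(EF recv) = {n0, n4}
AF (EF recv): least fixpoint, start Z0 = {n0, n4}, add states with every successor in Z. Already a fixed point.
Sat(AF (EF recv)) = {n0, n4}
Sat((¬crit ∨ ¬recv) → (AF (EF recv))) = {n0, n4}
Sat(AX ((¬crit ∨ ¬recv) → (AF (EF recv)))) = {s : every successor in {n0, n4}} = {n4}
|Sat(AX ((¬crit ∨ ¬recv) → (AF (EF recv))))| = |{n4}| = 1.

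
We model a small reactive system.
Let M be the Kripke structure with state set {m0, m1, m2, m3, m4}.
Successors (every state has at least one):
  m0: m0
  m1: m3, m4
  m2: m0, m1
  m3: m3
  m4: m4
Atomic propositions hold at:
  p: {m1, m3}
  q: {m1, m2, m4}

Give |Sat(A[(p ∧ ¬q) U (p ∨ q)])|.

4

Sat(¬q) = {m0, m3}
Sat(p ∧ ¬q) = {m3}
Sat(p ∨ q) = {m1, m2, m3, m4}
A[(p ∧ ¬q) U (p ∨ q)]: least fixpoint, start Z0 = Sat((p ∨ q)) = {m1, m2, m3, m4}, add states in Sat(p ∧ ¬q) with every successor in Z. Already a fixed point.
Sat(A[(p ∧ ¬q) U (p ∨ q)]) = {m1, m2, m3, m4}
|Sat(A[(p ∧ ¬q) U (p ∨ q)])| = |{m1, m2, m3, m4}| = 4.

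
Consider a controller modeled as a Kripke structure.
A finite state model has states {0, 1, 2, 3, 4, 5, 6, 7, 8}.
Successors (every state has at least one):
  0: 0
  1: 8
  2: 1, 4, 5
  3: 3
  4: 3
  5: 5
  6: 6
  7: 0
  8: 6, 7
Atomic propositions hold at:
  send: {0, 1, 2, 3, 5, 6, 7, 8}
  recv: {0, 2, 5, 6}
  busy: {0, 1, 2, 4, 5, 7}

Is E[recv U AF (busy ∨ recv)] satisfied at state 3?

Sat(busy ∨ recv) = {0, 1, 2, 4, 5, 6, 7}
AF (busy ∨ recv): least fixpoint, start Z0 = {0, 1, 2, 4, 5, 6, 7}, add states with every successor in Z. Z1 = {0, 1, 2, 4, 5, 6, 7, 8}; fixed.
Sat(AF (busy ∨ recv)) = {0, 1, 2, 4, 5, 6, 7, 8}
E[recv U AF (busy ∨ recv)]: least fixpoint, start Z0 = Sat(AF (busy ∨ recv)) = {0, 1, 2, 4, 5, 6, 7, 8}, add states in Sat(recv) with some successor in Z. Already a fixed point.
Sat(E[recv U AF (busy ∨ recv)]) = {0, 1, 2, 4, 5, 6, 7, 8}
3 ∉ Sat(E[recv U AF (busy ∨ recv)]) = {0, 1, 2, 4, 5, 6, 7, 8}, so the formula does not hold at 3.

No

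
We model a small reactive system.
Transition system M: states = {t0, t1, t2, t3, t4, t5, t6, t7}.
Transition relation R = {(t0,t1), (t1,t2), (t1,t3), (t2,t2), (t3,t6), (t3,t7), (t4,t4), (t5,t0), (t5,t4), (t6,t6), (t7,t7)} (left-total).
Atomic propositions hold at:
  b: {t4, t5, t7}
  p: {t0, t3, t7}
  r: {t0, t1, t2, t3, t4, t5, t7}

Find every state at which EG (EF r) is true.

{t0, t1, t2, t3, t4, t5, t7}

EF r: least fixpoint, start Z0 = {t0, t1, t2, t3, t4, t5, t7}, add states with some successor in Z. Already a fixed point.
Sat(EF r) = {t0, t1, t2, t3, t4, t5, t7}
EG (EF r): greatest fixpoint, start Z0 = {t0, t1, t2, t3, t4, t5, t7}, keep only states in Sat with some successor in Z. Already a fixed point.
Sat(EG (EF r)) = {t0, t1, t2, t3, t4, t5, t7}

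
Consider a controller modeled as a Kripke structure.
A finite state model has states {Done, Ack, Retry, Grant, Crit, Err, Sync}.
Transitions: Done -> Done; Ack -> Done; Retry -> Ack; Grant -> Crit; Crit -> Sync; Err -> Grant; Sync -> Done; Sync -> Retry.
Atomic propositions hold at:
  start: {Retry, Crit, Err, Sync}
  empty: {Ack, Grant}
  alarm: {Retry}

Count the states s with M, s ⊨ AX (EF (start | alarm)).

Sat(start | alarm) = {Retry, Crit, Err, Sync}
EF (start | alarm): least fixpoint, start Z0 = {Retry, Crit, Err, Sync}, add states with some successor in Z. Z1 = {Retry, Grant, Crit, Err, Sync}; fixed.
Sat(EF (start | alarm)) = {Retry, Grant, Crit, Err, Sync}
Sat(AX (EF (start | alarm))) = {s : every successor in {Retry, Grant, Crit, Err, Sync}} = {Grant, Crit, Err}
|Sat(AX (EF (start | alarm)))| = |{Grant, Crit, Err}| = 3.

3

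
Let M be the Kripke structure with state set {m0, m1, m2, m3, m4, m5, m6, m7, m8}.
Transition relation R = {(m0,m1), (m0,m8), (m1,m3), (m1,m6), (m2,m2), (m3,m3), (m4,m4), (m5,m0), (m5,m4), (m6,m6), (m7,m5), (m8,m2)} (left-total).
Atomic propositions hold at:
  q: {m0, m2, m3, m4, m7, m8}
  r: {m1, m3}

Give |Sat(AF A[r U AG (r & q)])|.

1

Sat(r & q) = {m3}
AG (r & q): greatest fixpoint, start Z0 = {m3}, keep only states in Sat with every successor in Z. Already a fixed point.
Sat(AG (r & q)) = {m3}
A[r U AG (r & q)]: least fixpoint, start Z0 = Sat(AG (r & q)) = {m3}, add states in Sat(r) with every successor in Z. Already a fixed point.
Sat(A[r U AG (r & q)]) = {m3}
AF A[r U AG (r & q)]: least fixpoint, start Z0 = {m3}, add states with every successor in Z. Already a fixed point.
Sat(AF A[r U AG (r & q)]) = {m3}
|Sat(AF A[r U AG (r & q)])| = |{m3}| = 1.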